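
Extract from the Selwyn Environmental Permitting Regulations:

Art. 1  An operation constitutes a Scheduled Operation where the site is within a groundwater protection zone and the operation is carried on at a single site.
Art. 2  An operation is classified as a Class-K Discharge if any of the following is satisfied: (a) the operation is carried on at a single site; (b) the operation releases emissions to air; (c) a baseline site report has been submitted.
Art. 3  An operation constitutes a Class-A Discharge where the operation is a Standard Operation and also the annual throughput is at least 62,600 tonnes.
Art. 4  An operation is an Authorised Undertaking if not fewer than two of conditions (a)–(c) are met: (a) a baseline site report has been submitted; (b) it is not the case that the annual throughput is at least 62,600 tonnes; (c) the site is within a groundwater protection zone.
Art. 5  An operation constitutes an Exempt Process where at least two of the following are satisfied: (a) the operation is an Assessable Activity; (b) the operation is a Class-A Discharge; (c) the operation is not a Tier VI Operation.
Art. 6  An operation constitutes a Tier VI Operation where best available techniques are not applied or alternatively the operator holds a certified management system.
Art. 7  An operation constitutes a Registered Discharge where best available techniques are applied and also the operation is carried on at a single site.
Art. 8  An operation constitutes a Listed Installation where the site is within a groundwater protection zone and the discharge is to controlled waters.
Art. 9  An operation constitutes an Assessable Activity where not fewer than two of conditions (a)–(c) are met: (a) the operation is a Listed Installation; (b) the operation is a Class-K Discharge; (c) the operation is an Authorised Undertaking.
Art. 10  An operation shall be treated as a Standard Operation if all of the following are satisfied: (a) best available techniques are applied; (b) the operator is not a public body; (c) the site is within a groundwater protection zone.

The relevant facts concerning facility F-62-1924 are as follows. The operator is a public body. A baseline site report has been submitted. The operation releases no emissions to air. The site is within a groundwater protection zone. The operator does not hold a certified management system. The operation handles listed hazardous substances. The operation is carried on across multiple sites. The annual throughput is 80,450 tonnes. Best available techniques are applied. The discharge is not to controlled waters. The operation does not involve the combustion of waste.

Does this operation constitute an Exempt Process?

Yes

Under article 8: the site is within a groundwater protection zone? yes; and the discharge is to controlled waters? no. So the operation is not a Listed Installation.
Under article 2: the operation is carried on at a single site? no; or the operation releases emissions to air? no; or a baseline site report has been submitted? yes. So the operation is a Class-K Discharge.
Under article 4: a baseline site report has been submitted? yes; annual throughput: 80,450 tonnes ≥ 62,600 tonnes? yes, so negated condition no; the site is within a groundwater protection zone? yes — 2 of 3 hold (need ≥2) → satisfied.
Under article 9: Listed Installation (article 8)? no; Class-K Discharge (article 2)? yes; Authorised Undertaking (article 4)? yes — 2 of 3 hold (need ≥2) → satisfied.
Under article 10: best available techniques are applied? yes; and the operator is not a public body? no; and the site is within a groundwater protection zone? yes. So the operation is not a Standard Operation.
Under article 3: Standard Operation (article 10)? no; and annual throughput: 80,450 tonnes ≥ 62,600 tonnes? yes. So the operation is not a Class-A Discharge.
Under article 6: best available techniques are not applied? no; or the operator holds a certified management system? no. So the operation is not a Tier VI Operation.
Under article 5: Assessable Activity (article 9)? yes; Class-A Discharge (article 3)? no; not a Tier VI Operation (article 6)? yes — 2 of 3 hold (need ≥2) → satisfied.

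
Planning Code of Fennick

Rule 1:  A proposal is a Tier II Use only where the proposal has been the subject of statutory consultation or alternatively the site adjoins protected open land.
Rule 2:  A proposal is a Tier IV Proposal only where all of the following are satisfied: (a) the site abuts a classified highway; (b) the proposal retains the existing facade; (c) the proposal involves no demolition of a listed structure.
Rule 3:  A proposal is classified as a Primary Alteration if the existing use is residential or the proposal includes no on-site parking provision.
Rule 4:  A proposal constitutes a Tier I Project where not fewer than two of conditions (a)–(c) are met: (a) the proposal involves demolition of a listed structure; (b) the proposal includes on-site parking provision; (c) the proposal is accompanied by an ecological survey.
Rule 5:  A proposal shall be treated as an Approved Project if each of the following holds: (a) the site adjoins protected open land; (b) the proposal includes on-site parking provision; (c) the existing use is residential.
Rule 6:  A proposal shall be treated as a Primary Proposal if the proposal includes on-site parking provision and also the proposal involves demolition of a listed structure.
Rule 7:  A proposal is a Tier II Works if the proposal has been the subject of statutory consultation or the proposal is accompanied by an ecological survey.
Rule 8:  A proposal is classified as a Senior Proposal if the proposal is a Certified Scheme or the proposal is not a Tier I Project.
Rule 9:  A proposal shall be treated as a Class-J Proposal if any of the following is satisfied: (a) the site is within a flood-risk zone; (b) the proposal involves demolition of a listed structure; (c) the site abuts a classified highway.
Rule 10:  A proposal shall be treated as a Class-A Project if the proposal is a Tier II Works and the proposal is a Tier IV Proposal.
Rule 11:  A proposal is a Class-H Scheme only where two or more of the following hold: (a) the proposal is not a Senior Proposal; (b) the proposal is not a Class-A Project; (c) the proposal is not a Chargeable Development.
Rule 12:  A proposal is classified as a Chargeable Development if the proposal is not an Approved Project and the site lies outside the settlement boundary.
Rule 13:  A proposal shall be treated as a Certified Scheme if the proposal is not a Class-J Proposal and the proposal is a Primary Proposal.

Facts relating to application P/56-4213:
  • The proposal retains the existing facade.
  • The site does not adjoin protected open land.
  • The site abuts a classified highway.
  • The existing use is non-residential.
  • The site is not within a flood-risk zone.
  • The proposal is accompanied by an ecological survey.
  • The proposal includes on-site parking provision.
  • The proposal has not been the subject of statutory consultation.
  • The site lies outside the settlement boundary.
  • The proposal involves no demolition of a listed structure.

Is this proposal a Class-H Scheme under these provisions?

No

rule 9 — Class-J Proposal: [the site is within a flood-risk zone? no] OR [the proposal involves demolition of a listed structure? no] OR [the site abuts a classified highway? yes] → satisfied.
rule 6 — Primary Proposal: [the proposal includes on-site parking provision? yes] AND [the proposal involves demolition of a listed structure? no] → not satisfied.
rule 13 — Certified Scheme: [not a Class-J Proposal (rule 9)? no] AND [Primary Proposal (rule 6)? no] → not satisfied.
rule 4 — Tier I Project: the proposal involves demolition of a listed structure? no; the proposal includes on-site parking provision? yes; the proposal is accompanied by an ecological survey? yes — 2 of 3 hold (need ≥2) → satisfied.
rule 8 — Senior Proposal: [Certified Scheme (rule 13)? no] OR [not a Tier I Project (rule 4)? no] → not satisfied.
rule 7 — Tier II Works: [the proposal has been the subject of statutory consultation? no] OR [the proposal is accompanied by an ecological survey? yes] → satisfied.
rule 2 — Tier IV Proposal: [the site abuts a classified highway? yes] AND [the proposal retains the existing facade? yes] AND [the proposal involves no demolition of a listed structure? yes] → satisfied.
rule 10 — Class-A Project: [Tier II Works (rule 7)? yes] AND [Tier IV Proposal (rule 2)? yes] → satisfied.
rule 5 — Approved Project: [the site adjoins protected open land? no] AND [the proposal includes on-site parking provision? yes] AND [the existing use is residential? no] → not satisfied.
rule 12 — Chargeable Development: [not an Approved Project (rule 5)? yes] AND [the site lies outside the settlement boundary? yes] → satisfied.
rule 11 — Class-H Scheme: not a Senior Proposal (rule 8)? yes; not a Class-A Project (rule 10)? no; not a Chargeable Development (rule 12)? no — 1 of 3 hold (need ≥2) → not satisfied.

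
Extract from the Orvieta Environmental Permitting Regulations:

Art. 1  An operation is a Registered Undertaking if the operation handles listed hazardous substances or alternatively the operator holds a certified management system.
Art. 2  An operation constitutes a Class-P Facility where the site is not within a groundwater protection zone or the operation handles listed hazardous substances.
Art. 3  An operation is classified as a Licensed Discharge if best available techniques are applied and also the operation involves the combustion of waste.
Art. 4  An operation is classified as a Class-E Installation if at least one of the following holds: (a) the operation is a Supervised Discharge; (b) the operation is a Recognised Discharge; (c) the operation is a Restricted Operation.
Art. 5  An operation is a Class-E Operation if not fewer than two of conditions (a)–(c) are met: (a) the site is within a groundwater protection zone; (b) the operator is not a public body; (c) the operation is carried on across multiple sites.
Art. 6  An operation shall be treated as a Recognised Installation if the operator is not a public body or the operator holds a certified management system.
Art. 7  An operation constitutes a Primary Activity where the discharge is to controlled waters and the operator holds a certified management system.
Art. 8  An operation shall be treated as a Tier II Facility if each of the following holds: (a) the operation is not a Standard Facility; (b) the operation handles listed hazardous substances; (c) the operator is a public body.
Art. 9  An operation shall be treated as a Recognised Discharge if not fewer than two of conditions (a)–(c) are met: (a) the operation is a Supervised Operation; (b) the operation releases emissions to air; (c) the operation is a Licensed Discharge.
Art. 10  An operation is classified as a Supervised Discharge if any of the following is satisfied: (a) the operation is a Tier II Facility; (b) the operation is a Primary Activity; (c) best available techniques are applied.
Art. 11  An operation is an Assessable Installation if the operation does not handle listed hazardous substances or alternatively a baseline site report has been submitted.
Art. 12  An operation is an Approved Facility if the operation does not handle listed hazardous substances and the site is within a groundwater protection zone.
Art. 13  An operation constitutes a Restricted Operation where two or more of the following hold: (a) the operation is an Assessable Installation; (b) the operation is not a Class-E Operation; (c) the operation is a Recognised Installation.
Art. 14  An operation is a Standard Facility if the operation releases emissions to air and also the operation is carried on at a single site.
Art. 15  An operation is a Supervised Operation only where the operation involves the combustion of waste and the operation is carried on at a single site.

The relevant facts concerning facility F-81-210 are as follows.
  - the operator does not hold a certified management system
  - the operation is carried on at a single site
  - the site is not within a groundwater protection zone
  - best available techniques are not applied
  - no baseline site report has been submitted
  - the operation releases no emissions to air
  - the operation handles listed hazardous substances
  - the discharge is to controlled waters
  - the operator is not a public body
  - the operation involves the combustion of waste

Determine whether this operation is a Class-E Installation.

Yes

article 14 — Standard Facility: [the operation releases emissions to air? no] AND [the operation is carried on at a single site? yes] → not satisfied.
article 8 — Tier II Facility: [not a Standard Facility (article 14)? yes] AND [the operation handles listed hazardous substances? yes] AND [the operator is a public body? no] → not satisfied.
article 7 — Primary Activity: [the discharge is to controlled waters? yes] AND [the operator holds a certified management system? no] → not satisfied.
article 10 — Supervised Discharge: [Tier II Facility (article 8)? no] OR [Primary Activity (article 7)? no] OR [best available techniques are applied? no] → not satisfied.
article 15 — Supervised Operation: [the operation involves the combustion of waste? yes] AND [the operation is carried on at a single site? yes] → satisfied.
article 3 — Licensed Discharge: [best available techniques are applied? no] AND [the operation involves the combustion of waste? yes] → not satisfied.
article 9 — Recognised Discharge: Supervised Operation (article 15)? yes; the operation releases emissions to air? no; Licensed Discharge (article 3)? no — 1 of 3 hold (need ≥2) → not satisfied.
article 11 — Assessable Installation: [the operation does not handle listed hazardous substances? no] OR [a baseline site report has been submitted? no] → not satisfied.
article 5 — Class-E Operation: the site is within a groundwater protection zone? no; the operator is not a public body? yes; the operation is carried on across multiple sites? no — 1 of 3 hold (need ≥2) → not satisfied.
article 6 — Recognised Installation: [the operator is not a public body? yes] OR [the operator holds a certified management system? no] → satisfied.
article 13 — Restricted Operation: Assessable Installation (article 11)? no; not a Class-E Operation (article 5)? yes; Recognised Installation (article 6)? yes — 2 of 3 hold (need ≥2) → satisfied.
article 4 — Class-E Installation: [Supervised Discharge (article 10)? no] OR [Recognised Discharge (article 9)? no] OR [Restricted Operation (article 13)? yes] → satisfied.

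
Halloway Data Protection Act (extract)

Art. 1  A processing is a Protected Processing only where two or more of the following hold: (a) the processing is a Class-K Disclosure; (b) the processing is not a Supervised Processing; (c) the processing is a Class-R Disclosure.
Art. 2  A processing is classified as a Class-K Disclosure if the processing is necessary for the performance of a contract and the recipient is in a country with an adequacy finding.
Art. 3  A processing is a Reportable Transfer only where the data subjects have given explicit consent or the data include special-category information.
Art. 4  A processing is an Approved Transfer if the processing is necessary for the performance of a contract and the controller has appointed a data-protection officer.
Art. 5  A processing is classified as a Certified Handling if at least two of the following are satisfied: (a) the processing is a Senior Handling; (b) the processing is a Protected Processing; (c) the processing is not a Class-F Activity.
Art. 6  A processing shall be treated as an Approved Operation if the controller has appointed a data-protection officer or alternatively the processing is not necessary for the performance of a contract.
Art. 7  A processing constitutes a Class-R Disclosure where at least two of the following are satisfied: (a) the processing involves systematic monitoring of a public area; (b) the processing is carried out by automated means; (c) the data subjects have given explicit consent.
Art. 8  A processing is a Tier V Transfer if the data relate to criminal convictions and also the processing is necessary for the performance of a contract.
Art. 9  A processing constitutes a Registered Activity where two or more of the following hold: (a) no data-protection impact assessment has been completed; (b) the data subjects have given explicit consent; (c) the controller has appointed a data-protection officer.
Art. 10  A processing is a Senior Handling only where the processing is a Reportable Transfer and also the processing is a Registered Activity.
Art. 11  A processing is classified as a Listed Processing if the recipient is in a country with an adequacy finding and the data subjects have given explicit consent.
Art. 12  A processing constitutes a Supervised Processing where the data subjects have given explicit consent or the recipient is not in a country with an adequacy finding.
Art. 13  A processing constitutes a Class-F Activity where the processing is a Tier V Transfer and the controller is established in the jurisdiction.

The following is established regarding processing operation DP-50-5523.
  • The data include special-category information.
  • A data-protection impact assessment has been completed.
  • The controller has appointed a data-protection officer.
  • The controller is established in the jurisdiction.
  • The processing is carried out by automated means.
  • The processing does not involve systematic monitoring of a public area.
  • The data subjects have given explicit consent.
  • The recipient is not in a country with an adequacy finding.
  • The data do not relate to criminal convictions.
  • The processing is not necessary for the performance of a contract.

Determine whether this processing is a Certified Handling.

article 3 — Reportable Transfer: [the data subjects have given explicit consent? yes] OR [the data include special-category information? yes] → satisfied.
article 9 — Registered Activity: no data-protection impact assessment has been completed? no; the data subjects have given explicit consent? yes; the controller has appointed a data-protection officer? yes — 2 of 3 hold (need ≥2) → satisfied.
article 10 — Senior Handling: [Reportable Transfer (article 3)? yes] AND [Registered Activity (article 9)? yes] → satisfied.
article 2 — Class-K Disclosure: [the processing is necessary for the performance of a contract? no] AND [the recipient is in a country with an adequacy finding? no] → not satisfied.
article 12 — Supervised Processing: [the data subjects have given explicit consent? yes] OR [the recipient is not in a country with an adequacy finding? yes] → satisfied.
article 7 — Class-R Disclosure: the processing involves systematic monitoring of a public area? no; the processing is carried out by automated means? yes; the data subjects have given explicit consent? yes — 2 of 3 hold (need ≥2) → satisfied.
article 1 — Protected Processing: Class-K Disclosure (article 2)? no; not a Supervised Processing (article 12)? no; Class-R Disclosure (article 7)? yes — 1 of 3 hold (need ≥2) → not satisfied.
article 8 — Tier V Transfer: [the data relate to criminal convictions? no] AND [the processing is necessary for the performance of a contract? no] → not satisfied.
article 13 — Class-F Activity: [Tier V Transfer (article 8)? no] AND [the controller is established in the jurisdiction? yes] → not satisfied.
article 5 — Certified Handling: Senior Handling (article 10)? yes; Protected Processing (article 1)? no; not a Class-F Activity (article 13)? yes — 2 of 3 hold (need ≥2) → satisfied.

Yes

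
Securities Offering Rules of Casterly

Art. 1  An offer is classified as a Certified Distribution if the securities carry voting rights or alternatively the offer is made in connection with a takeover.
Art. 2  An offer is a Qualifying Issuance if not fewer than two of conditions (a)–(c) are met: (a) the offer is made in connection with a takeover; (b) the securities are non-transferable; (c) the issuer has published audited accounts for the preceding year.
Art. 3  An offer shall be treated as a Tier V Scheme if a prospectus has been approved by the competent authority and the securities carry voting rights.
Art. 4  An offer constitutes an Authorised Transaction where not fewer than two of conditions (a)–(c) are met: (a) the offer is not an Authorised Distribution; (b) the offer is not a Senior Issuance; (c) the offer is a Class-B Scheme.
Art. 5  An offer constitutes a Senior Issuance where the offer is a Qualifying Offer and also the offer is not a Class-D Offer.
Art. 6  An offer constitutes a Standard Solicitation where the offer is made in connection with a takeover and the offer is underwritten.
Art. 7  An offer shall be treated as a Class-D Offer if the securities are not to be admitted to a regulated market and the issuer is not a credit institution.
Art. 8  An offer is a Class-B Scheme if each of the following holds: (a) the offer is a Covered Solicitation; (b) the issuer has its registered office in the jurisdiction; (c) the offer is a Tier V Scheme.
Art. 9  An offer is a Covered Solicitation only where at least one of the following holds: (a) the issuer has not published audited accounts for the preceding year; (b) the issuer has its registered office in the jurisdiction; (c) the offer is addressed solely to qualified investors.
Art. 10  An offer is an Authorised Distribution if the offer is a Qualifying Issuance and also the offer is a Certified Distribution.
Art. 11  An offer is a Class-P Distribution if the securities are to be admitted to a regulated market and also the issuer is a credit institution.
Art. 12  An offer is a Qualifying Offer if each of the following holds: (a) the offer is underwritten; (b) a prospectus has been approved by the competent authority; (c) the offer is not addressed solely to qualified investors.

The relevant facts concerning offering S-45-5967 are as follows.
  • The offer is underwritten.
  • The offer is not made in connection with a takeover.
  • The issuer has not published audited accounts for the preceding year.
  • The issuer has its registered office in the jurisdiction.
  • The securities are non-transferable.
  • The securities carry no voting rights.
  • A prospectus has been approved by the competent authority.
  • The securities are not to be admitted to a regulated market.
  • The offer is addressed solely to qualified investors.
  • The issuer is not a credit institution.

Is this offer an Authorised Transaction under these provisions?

article 2 — Qualifying Issuance: the offer is made in connection with a takeover? no; the securities are non-transferable? yes; the issuer has published audited accounts for the preceding year? no — 1 of 3 hold (need ≥2) → not satisfied.
article 1 — Certified Distribution: [the securities carry voting rights? no] OR [the offer is made in connection with a takeover? no] → not satisfied.
article 10 — Authorised Distribution: [Qualifying Issuance (article 2)? no] AND [Certified Distribution (article 1)? no] → not satisfied.
article 12 — Qualifying Offer: [the offer is underwritten? yes] AND [a prospectus has been approved by the competent authority? yes] AND [the offer is not addressed solely to qualified investors? no] → not satisfied.
article 7 — Class-D Offer: [the securities are not to be admitted to a regulated market? yes] AND [the issuer is not a credit institution? yes] → satisfied.
article 5 — Senior Issuance: [Qualifying Offer (article 12)? no] AND [not a Class-D Offer (article 7)? no] → not satisfied.
article 9 — Covered Solicitation: [the issuer has not published audited accounts for the preceding year? yes] OR [the issuer has its registered office in the jurisdiction? yes] OR [the offer is addressed solely to qualified investors? yes] → satisfied.
article 3 — Tier V Scheme: [a prospectus has been approved by the competent authority? yes] AND [the securities carry voting rights? no] → not satisfied.
article 8 — Class-B Scheme: [Covered Solicitation (article 9)? yes] AND [the issuer has its registered office in the jurisdiction? yes] AND [Tier V Scheme (article 3)? no] → not satisfied.
article 4 — Authorised Transaction: not an Authorised Distribution (article 10)? yes; not a Senior Issuance (article 5)? yes; Class-B Scheme (article 8)? no — 2 of 3 hold (need ≥2) → satisfied.

Yes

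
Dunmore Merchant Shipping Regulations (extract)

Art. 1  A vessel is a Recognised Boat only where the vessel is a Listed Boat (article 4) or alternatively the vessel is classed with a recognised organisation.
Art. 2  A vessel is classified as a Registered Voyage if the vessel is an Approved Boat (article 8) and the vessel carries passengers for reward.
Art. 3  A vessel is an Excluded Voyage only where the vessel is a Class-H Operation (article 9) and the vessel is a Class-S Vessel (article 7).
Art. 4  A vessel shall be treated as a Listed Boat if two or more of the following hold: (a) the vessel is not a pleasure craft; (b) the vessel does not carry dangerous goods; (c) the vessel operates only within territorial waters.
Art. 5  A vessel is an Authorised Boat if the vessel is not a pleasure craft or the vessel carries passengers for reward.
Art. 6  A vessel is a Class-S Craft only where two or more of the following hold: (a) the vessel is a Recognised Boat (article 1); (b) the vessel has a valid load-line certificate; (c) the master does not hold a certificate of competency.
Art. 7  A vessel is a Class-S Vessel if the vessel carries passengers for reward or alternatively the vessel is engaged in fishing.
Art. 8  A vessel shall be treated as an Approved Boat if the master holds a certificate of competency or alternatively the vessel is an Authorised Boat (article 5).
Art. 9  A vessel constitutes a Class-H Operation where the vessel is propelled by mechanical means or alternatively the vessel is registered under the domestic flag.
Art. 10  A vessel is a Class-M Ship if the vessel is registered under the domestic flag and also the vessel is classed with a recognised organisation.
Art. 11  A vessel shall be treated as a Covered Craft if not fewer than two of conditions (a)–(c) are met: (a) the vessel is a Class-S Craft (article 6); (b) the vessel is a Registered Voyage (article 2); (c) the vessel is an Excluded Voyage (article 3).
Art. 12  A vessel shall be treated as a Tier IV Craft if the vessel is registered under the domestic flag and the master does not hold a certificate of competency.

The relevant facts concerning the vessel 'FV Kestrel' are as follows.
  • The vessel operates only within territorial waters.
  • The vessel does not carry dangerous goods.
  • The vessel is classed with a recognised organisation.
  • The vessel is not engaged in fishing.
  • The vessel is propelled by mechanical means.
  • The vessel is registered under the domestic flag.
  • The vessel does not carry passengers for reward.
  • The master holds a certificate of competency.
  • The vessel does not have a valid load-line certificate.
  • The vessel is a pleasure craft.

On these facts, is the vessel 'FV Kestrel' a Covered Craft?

No

article 4 — Listed Boat: the vessel is not a pleasure craft? no; the vessel does not carry dangerous goods? yes; the vessel operates only within territorial waters? yes — 2 of 3 hold (need ≥2) → satisfied.
article 1 — Recognised Boat: [Listed Boat (article 4)? yes] OR [the vessel is classed with a recognised organisation? yes] → satisfied.
article 6 — Class-S Craft: Recognised Boat (article 1)? yes; the vessel has a valid load-line certificate? no; the master does not hold a certificate of competency? no — 1 of 3 hold (need ≥2) → not satisfied.
article 5 — Authorised Boat: [the vessel is not a pleasure craft? no] OR [the vessel carries passengers for reward? no] → not satisfied.
article 8 — Approved Boat: [the master holds a certificate of competency? yes] OR [Authorised Boat (article 5)? no] → satisfied.
article 2 — Registered Voyage: [Approved Boat (article 8)? yes] AND [the vessel carries passengers for reward? no] → not satisfied.
article 9 — Class-H Operation: [the vessel is propelled by mechanical means? yes] OR [the vessel is registered under the domestic flag? yes] → satisfied.
article 7 — Class-S Vessel: [the vessel carries passengers for reward? no] OR [the vessel is engaged in fishing? no] → not satisfied.
article 3 — Excluded Voyage: [Class-H Operation (article 9)? yes] AND [Class-S Vessel (article 7)? no] → not satisfied.
article 11 — Covered Craft: Class-S Craft (article 6)? no; Registered Voyage (article 2)? no; Excluded Voyage (article 3)? no — 0 of 3 hold (need ≥2) → not satisfied.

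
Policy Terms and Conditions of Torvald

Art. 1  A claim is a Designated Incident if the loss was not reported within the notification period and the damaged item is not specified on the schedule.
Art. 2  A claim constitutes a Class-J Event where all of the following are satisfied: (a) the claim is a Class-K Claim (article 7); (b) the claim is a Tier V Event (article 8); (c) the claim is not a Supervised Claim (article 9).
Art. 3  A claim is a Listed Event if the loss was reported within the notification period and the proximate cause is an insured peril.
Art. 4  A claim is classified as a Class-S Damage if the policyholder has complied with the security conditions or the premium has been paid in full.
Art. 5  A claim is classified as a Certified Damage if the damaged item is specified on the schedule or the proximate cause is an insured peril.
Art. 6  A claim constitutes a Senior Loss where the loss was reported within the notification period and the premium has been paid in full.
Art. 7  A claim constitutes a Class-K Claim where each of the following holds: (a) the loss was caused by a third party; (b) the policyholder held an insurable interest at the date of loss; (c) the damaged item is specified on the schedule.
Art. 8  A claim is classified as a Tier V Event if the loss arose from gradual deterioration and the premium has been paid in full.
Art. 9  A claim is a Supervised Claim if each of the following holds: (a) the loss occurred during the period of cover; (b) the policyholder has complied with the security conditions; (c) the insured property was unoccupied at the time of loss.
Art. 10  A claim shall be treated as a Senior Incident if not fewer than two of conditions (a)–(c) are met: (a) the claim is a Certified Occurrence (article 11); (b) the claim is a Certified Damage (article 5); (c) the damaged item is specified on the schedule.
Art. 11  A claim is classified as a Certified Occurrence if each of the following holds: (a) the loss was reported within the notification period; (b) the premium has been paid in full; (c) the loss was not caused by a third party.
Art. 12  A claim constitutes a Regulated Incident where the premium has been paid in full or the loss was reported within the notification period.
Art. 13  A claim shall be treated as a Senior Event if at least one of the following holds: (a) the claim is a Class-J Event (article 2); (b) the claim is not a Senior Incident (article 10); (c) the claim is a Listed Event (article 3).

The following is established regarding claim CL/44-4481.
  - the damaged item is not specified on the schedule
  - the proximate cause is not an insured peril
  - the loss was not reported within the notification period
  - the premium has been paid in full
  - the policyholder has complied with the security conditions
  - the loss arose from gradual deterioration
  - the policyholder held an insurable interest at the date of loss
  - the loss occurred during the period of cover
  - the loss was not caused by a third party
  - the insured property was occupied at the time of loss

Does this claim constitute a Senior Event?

Yes

article 7 — Class-K Claim: [the loss was caused by a third party? no] AND [the policyholder held an insurable interest at the date of loss? yes] AND [the damaged item is specified on the schedule? no] → not satisfied.
article 8 — Tier V Event: [the loss arose from gradual deterioration? yes] AND [the premium has been paid in full? yes] → satisfied.
article 9 — Supervised Claim: [the loss occurred during the period of cover? yes] AND [the policyholder has complied with the security conditions? yes] AND [the insured property was unoccupied at the time of loss? no] → not satisfied.
article 2 — Class-J Event: [Class-K Claim (article 7)? no] AND [Tier V Event (article 8)? yes] AND [not a Supervised Claim (article 9)? yes] → not satisfied.
article 11 — Certified Occurrence: [the loss was reported within the notification period? no] AND [the premium has been paid in full? yes] AND [the loss was not caused by a third party? yes] → not satisfied.
article 5 — Certified Damage: [the damaged item is specified on the schedule? no] OR [the proximate cause is an insured peril? no] → not satisfied.
article 10 — Senior Incident: Certified Occurrence (article 11)? no; Certified Damage (article 5)? no; the damaged item is specified on the schedule? no — 0 of 3 hold (need ≥2) → not satisfied.
article 3 — Listed Event: [the loss was reported within the notification period? no] AND [the proximate cause is an insured peril? no] → not satisfied.
article 13 — Senior Event: [Class-J Event (article 2)? no] OR [not a Senior Incident (article 10)? yes] OR [Listed Event (article 3)? no] → satisfied.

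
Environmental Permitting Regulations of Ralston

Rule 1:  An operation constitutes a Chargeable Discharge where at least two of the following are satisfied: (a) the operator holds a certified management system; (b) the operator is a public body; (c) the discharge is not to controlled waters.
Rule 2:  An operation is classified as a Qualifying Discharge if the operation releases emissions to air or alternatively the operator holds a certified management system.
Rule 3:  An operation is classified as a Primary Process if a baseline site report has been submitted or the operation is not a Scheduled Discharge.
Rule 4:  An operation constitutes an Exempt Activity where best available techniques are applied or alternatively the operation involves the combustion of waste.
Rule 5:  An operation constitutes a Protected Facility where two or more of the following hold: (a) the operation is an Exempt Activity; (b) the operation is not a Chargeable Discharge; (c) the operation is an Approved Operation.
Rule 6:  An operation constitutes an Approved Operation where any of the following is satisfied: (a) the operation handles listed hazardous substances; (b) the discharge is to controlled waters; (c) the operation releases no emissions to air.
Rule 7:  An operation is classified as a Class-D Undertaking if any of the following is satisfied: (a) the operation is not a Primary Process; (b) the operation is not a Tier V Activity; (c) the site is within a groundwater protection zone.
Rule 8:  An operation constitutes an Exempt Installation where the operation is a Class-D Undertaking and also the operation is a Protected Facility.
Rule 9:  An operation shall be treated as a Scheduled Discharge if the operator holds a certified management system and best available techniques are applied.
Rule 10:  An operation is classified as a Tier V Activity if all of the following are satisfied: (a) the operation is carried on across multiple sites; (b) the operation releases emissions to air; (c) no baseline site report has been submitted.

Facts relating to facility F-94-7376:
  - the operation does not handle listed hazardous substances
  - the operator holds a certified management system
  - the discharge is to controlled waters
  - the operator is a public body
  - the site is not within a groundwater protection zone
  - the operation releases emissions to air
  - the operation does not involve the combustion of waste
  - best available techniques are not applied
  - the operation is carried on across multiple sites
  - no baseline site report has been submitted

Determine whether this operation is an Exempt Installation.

No

rule 9 — Scheduled Discharge: [the operator holds a certified management system? yes] AND [best available techniques are applied? no] → not satisfied.
rule 3 — Primary Process: [a baseline site report has been submitted? no] OR [not a Scheduled Discharge (rule 9)? yes] → satisfied.
rule 10 — Tier V Activity: [the operation is carried on across multiple sites? yes] AND [the operation releases emissions to air? yes] AND [no baseline site report has been submitted? yes] → satisfied.
rule 7 — Class-D Undertaking: [not a Primary Process (rule 3)? no] OR [not a Tier V Activity (rule 10)? no] OR [the site is within a groundwater protection zone? no] → not satisfied.
rule 4 — Exempt Activity: [best available techniques are applied? no] OR [the operation involves the combustion of waste? no] → not satisfied.
rule 1 — Chargeable Discharge: the operator holds a certified management system? yes; the operator is a public body? yes; the discharge is not to controlled waters? no — 2 of 3 hold (need ≥2) → satisfied.
rule 6 — Approved Operation: [the operation handles listed hazardous substances? no] OR [the discharge is to controlled waters? yes] OR [the operation releases no emissions to air? no] → satisfied.
rule 5 — Protected Facility: Exempt Activity (rule 4)? no; not a Chargeable Discharge (rule 1)? no; Approved Operation (rule 6)? yes — 1 of 3 hold (need ≥2) → not satisfied.
rule 8 — Exempt Installation: [Class-D Undertaking (rule 7)? no] AND [Protected Facility (rule 5)? no] → not satisfied.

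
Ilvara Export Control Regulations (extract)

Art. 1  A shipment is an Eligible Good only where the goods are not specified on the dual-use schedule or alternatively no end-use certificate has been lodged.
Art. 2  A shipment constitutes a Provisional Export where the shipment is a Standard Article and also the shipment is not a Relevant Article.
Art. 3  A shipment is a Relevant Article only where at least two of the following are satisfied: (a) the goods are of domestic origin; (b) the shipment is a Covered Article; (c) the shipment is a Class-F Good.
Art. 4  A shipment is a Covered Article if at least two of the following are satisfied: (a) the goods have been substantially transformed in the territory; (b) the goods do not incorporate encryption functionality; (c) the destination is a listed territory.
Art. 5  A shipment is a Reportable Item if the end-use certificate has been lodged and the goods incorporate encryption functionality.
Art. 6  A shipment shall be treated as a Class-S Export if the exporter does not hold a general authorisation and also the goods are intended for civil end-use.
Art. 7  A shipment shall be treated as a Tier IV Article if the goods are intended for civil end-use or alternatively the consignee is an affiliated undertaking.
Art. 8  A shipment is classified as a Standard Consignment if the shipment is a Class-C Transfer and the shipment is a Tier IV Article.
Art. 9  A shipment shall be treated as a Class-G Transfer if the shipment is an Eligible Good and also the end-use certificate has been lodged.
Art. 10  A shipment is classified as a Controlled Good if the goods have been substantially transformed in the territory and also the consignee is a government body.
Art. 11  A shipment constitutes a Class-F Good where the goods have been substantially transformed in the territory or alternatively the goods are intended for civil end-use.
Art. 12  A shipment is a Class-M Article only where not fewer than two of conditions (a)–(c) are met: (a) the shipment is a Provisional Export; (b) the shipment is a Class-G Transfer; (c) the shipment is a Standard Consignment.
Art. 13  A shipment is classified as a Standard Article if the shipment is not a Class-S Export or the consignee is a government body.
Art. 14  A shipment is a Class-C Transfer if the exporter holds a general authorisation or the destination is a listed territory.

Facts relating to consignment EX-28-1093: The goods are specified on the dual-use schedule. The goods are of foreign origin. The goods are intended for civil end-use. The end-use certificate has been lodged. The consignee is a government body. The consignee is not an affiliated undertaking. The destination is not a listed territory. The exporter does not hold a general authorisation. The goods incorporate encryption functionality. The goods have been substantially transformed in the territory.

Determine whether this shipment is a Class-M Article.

No

article 6 — Class-S Export: [the exporter does not hold a general authorisation? yes] AND [the goods are intended for civil end-use? yes] → satisfied.
article 13 — Standard Article: [not a Class-S Export (article 6)? no] OR [the consignee is a government body? yes] → satisfied.
article 4 — Covered Article: the goods have been substantially transformed in the territory? yes; the goods do not incorporate encryption functionality? no; the destination is a listed territory? no — 1 of 3 hold (need ≥2) → not satisfied.
article 11 — Class-F Good: [the goods have been substantially transformed in the territory? yes] OR [the goods are intended for civil end-use? yes] → satisfied.
article 3 — Relevant Article: the goods are of domestic origin? no; Covered Article (article 4)? no; Class-F Good (article 11)? yes — 1 of 3 hold (need ≥2) → not satisfied.
article 2 — Provisional Export: [Standard Article (article 13)? yes] AND [not a Relevant Article (article 3)? yes] → satisfied.
article 1 — Eligible Good: [the goods are not specified on the dual-use schedule? no] OR [no end-use certificate has been lodged? no] → not satisfied.
article 9 — Class-G Transfer: [Eligible Good (article 1)? no] AND [the end-use certificate has been lodged? yes] → not satisfied.
article 14 — Class-C Transfer: [the exporter holds a general authorisation? no] OR [the destination is a listed territory? no] → not satisfied.
article 7 — Tier IV Article: [the goods are intended for civil end-use? yes] OR [the consignee is an affiliated undertaking? no] → satisfied.
article 8 — Standard Consignment: [Class-C Transfer (article 14)? no] AND [Tier IV Article (article 7)? yes] → not satisfied.
article 12 — Class-M Article: Provisional Export (article 2)? yes; Class-G Transfer (article 9)? no; Standard Consignment (article 8)? no — 1 of 3 hold (need ≥2) → not satisfied.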